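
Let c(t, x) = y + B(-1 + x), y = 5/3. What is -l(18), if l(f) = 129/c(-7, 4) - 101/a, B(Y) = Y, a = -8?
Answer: -2255/56 ≈ -40.268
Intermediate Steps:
y = 5/3 (y = 5*(1/3) = 5/3 ≈ 1.6667)
c(t, x) = 2/3 + x (c(t, x) = 5/3 + (-1 + x) = 2/3 + x)
l(f) = 2255/56 (l(f) = 129/(2/3 + 4) - 101/(-8) = 129/(14/3) - 101*(-1/8) = 129*(3/14) + 101/8 = 387/14 + 101/8 = 2255/56)
-l(18) = -1*2255/56 = -2255/56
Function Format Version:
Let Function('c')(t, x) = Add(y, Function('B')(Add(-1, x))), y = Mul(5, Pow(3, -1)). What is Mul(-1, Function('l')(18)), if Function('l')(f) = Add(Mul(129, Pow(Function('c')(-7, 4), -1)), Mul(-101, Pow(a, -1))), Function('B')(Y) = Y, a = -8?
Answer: Rational(-2255, 56) ≈ -40.268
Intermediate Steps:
y = Rational(5, 3) (y = Mul(5, Rational(1, 3)) = Rational(5, 3) ≈ 1.6667)
Function('c')(t, x) = Add(Rational(2, 3), x) (Function('c')(t, x) = Add(Rational(5, 3), Add(-1, x)) = Add(Rational(2, 3), x))
Function('l')(f) = Rational(2255, 56) (Function('l')(f) = Add(Mul(129, Pow(Add(Rational(2, 3), 4), -1)), Mul(-101, Pow(-8, -1))) = Add(Mul(129, Pow(Rational(14, 3), -1)), Mul(-101, Rational(-1, 8))) = Add(Mul(129, Rational(3, 14)), Rational(101, 8)) = Add(Rational(387, 14), Rational(101, 8)) = Rational(2255, 56))
Mul(-1, Function('l')(18)) = Mul(-1, Rational(2255, 56)) = Rational(-2255, 56)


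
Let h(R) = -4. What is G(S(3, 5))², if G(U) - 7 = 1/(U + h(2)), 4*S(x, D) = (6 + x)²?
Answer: 210681/4225 ≈ 49.865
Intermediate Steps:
S(x, D) = (6 + x)²/4
G(U) = 7 + 1/(-4 + U) (G(U) = 7 + 1/(U - 4) = 7 + 1/(-4 + U))
G(S(3, 5))² = ((-27 + 7*((6 + 3)²/4))/(-4 + (6 + 3)²/4))² = ((-27 + 7*((¼)*9²))/(-4 + (¼)*9²))² = ((-27 + 7*((¼)*81))/(-4 + (¼)*81))² = ((-27 + 7*(81/4))/(-4 + 81/4))² = ((-27 + 567/4)/(65/4))² = ((4/65)*(459/4))² = (459/65)² = 210681/4225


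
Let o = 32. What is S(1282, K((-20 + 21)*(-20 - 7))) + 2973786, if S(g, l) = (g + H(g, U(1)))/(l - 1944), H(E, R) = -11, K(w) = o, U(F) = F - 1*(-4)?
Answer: 5685877561/1912 ≈ 2.9738e+6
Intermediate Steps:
U(F) = 4 + F (U(F) = F + 4 = 4 + F)
K(w) = 32
S(g, l) = (-11 + g)/(-1944 + l) (S(g, l) = (g - 11)/(l - 1944) = (-11 + g)/(-1944 + l))
S(1282, K((-20 + 21)*(-20 - 7))) + 2973786 = (-11 + 1282)/(-1944 + 32) + 2973786 = 1271/(-1912) + 2973786 = -1/1912*1271 + 2973786 = -1271/1912 + 2973786 = 5685877561/1912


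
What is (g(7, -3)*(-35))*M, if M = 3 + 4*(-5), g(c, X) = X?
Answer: -1785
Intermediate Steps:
M = -17 (M = 3 - 20 = -17)
(g(7, -3)*(-35))*M = -3*(-35)*(-17) = 105*(-17) = -1785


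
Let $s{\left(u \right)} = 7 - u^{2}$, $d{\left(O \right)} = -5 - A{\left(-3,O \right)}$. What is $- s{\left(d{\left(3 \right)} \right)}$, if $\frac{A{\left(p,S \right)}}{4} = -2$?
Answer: $2$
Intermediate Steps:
$A{\left(p,S \right)} = -8$ ($A{\left(p,S \right)} = 4 \left(-2\right) = -8$)
$d{\left(O \right)} = 3$ ($d{\left(O \right)} = -5 - -8 = -5 + 8 = 3$)
$- s{\left(d{\left(3 \right)} \right)} = - (7 - 3^{2}) = - (7 - 9) = \left(-1\right) \left(-2\right) = 2$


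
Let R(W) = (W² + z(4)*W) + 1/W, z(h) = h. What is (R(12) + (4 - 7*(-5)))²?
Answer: 7689529/144 ≈ 53400.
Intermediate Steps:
R(W) = 1/W + W² + 4*W (R(W) = (W² + 4*W) + 1/W = 1/W + W² + 4*W)
(R(12) + (4 - 7*(-5)))² = ((1 + 12²*(4 + 12))/12 + (4 - 7*(-5)))² = ((1 + 144*16)/12 + (4 + 35))² = ((1 + 2304)/12 + 39)² = ((1/12)*2305 + 39)² = (2305/12 + 39)² = (2773/12)² = 7689529/144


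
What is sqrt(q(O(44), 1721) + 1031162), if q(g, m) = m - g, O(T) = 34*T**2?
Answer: 9*sqrt(11939) ≈ 983.39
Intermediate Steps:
sqrt(q(O(44), 1721) + 1031162) = sqrt((1721 - 34*44**2) + 1031162) = sqrt((1721 - 34*1936) + 1031162) = sqrt((1721 - 1*65824) + 1031162) = sqrt((1721 - 65824) + 1031162) = sqrt(-64103 + 1031162) = sqrt(967059) = 9*sqrt(11939)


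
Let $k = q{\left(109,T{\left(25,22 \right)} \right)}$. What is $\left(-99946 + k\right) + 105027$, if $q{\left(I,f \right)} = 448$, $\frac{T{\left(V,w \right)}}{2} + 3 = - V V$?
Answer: $5529$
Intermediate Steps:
$T{\left(V,w \right)} = -6 - 2 V^{2}$ ($T{\left(V,w \right)} = -6 + 2 - V V = -6 + 2 \left(- V^{2}\right) = -6 - 2 V^{2}$)
$k = 448$
$\left(-99946 + k\right) + 105027 = \left(-99946 + 448\right) + 105027 = -99498 + 105027 = 5529$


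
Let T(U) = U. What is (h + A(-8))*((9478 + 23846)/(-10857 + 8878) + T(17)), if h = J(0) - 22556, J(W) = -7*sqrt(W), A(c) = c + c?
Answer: -7200468/1979 ≈ -3638.4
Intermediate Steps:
A(c) = 2*c
h = -22556 (h = -7*sqrt(0) - 22556 = -7*0 - 22556 = 0 - 22556 = -22556)
(h + A(-8))*((9478 + 23846)/(-10857 + 8878) + T(17)) = (-22556 + 2*(-8))*((9478 + 23846)/(-10857 + 8878) + 17) = (-22556 - 16)*(33324/(-1979) + 17) = -22572*(33324*(-1/1979) + 17) = -22572*(-33324/1979 + 17) = -22572*319/1979 = -7200468/1979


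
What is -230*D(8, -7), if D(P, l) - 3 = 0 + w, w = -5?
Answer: 460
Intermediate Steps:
D(P, l) = -2 (D(P, l) = 3 + (0 - 5) = 3 - 5 = -2)
-230*D(8, -7) = -230*(-2) = 460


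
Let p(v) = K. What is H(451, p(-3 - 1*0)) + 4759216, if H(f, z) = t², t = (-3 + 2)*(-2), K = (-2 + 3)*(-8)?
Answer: 4759220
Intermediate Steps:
K = -8 (K = 1*(-8) = -8)
p(v) = -8
t = 2 (t = -1*(-2) = 2)
H(f, z) = 4 (H(f, z) = 2² = 4)
H(451, p(-3 - 1*0)) + 4759216 = 4 + 4759216 = 4759220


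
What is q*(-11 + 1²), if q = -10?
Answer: 100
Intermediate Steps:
q*(-11 + 1²) = -10*(-11 + 1²) = -10*(-11 + 1) = -10*(-10) = 100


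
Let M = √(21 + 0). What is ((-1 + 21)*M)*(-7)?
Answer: -140*√21 ≈ -641.56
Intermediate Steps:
M = √21 ≈ 4.5826
((-1 + 21)*M)*(-7) = ((-1 + 21)*√21)*(-7) = (20*√21)*(-7) = -140*√21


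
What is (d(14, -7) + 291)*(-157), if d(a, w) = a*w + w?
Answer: -29202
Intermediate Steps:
d(a, w) = w + a*w
(d(14, -7) + 291)*(-157) = (-7*(1 + 14) + 291)*(-157) = (-7*15 + 291)*(-157) = (-105 + 291)*(-157) = 186*(-157) = -29202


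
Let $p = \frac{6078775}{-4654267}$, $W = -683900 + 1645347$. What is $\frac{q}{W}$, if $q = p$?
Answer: $- \frac{6078775}{4474831044349} \approx -1.3584 \cdot 10^{-6}$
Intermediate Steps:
$W = 961447$
$p = - \frac{6078775}{4654267}$ ($p = 6078775 \left(- \frac{1}{4654267}\right) = - \frac{6078775}{4654267} \approx -1.3061$)
$q = - \frac{6078775}{4654267} \approx -1.3061$
$\frac{q}{W} = - \frac{6078775}{4654267 \cdot 961447} = \left(- \frac{6078775}{4654267}\right) \frac{1}{961447} = - \frac{6078775}{4474831044349}$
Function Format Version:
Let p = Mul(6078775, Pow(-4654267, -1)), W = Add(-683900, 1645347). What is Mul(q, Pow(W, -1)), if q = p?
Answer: Rational(-6078775, 4474831044349) ≈ -1.3584e-6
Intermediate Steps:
W = 961447
p = Rational(-6078775, 4654267) (p = Mul(6078775, Rational(-1, 4654267)) = Rational(-6078775, 4654267) ≈ -1.3061)
q = Rational(-6078775, 4654267) ≈ -1.3061
Mul(q, Pow(W, -1)) = Mul(Rational(-6078775, 4654267), Pow(961447, -1)) = Mul(Rational(-6078775, 4654267), Rational(1, 961447)) = Rational(-6078775, 4474831044349)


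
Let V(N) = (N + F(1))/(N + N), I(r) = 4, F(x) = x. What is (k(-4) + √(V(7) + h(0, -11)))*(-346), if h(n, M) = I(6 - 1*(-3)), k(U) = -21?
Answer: 7266 - 1384*√14/7 ≈ 6526.2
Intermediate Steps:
h(n, M) = 4
V(N) = (1 + N)/(2*N) (V(N) = (N + 1)/(N + N) = (1 + N)/((2*N)) = (1 + N)*(1/(2*N)) = (1 + N)/(2*N))
(k(-4) + √(V(7) + h(0, -11)))*(-346) = (-21 + √((½)*(1 + 7)/7 + 4))*(-346) = (-21 + √((½)*(⅐)*8 + 4))*(-346) = (-21 + √(4/7 + 4))*(-346) = (-21 + √(32/7))*(-346) = (-21 + 4*√14/7)*(-346) = 7266 - 1384*√14/7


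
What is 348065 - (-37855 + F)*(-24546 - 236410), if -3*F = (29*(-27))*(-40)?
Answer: -12602521955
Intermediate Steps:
F = -10440 (F = -29*(-27)*(-40)/3 = -(-261)*(-40) = -⅓*31320 = -10440)
348065 - (-37855 + F)*(-24546 - 236410) = 348065 - (-37855 - 10440)*(-24546 - 236410) = 348065 - (-48295)*(-260956) = 348065 - 1*12602870020 = 348065 - 12602870020 = -12602521955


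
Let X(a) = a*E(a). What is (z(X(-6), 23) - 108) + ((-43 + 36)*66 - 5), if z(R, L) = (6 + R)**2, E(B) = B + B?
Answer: 5509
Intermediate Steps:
E(B) = 2*B
X(a) = 2*a**2 (X(a) = a*(2*a) = 2*a**2)
(z(X(-6), 23) - 108) + ((-43 + 36)*66 - 5) = ((6 + 2*(-6)**2)**2 - 108) + ((-43 + 36)*66 - 5) = ((6 + 2*36)**2 - 108) + (-7*66 - 5) = ((6 + 72)**2 - 108) + (-462 - 5) = (78**2 - 108) - 467 = (6084 - 108) - 467 = 5976 - 467 = 5509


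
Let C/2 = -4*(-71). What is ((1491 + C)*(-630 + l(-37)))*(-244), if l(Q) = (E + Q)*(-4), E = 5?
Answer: 252202792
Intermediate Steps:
C = 568 (C = 2*(-4*(-71)) = 2*284 = 568)
l(Q) = -20 - 4*Q (l(Q) = (5 + Q)*(-4) = -20 - 4*Q)
((1491 + C)*(-630 + l(-37)))*(-244) = ((1491 + 568)*(-630 + (-20 - 4*(-37))))*(-244) = (2059*(-630 + (-20 + 148)))*(-244) = (2059*(-630 + 128))*(-244) = (2059*(-502))*(-244) = -1033618*(-244) = 252202792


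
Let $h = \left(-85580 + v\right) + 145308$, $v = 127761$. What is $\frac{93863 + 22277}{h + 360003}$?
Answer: $\frac{29035}{136873} \approx 0.21213$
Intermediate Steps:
$h = 187489$ ($h = \left(-85580 + 127761\right) + 145308 = 42181 + 145308 = 187489$)
$\frac{93863 + 22277}{h + 360003} = \frac{93863 + 22277}{187489 + 360003} = \frac{116140}{547492} = 116140 \cdot \frac{1}{547492} = \frac{29035}{136873}$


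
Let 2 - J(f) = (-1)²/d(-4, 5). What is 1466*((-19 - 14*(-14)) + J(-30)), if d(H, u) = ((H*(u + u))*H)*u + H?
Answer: 104440039/398 ≈ 2.6241e+5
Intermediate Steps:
d(H, u) = H + 2*H²*u² (d(H, u) = ((H*(2*u))*H)*u + H = ((2*H*u)*H)*u + H = (2*u*H²)*u + H = 2*H²*u² + H = H + 2*H²*u²)
J(f) = 1591/796 (J(f) = 2 - (-1)²/((-4*(1 + 2*(-4)*5²))) = 2 - 1/((-4*(1 + 2*(-4)*25))) = 2 - 1/((-4*(1 - 200))) = 2 - 1/((-4*(-199))) = 2 - 1/796 = 1591/796)
1466*((-19 - 14*(-14)) + J(-30)) = 1466*((-19 - 14*(-14)) + 1591/796) = 1466*((-19 + 196) + 1591/796) = 1466*(177 + 1591/796) = 1466*(142483/796) = 104440039/398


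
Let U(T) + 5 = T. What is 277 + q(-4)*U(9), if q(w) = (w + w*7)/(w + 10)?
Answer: 767/3 ≈ 255.67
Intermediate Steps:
U(T) = -5 + T
q(w) = 8*w/(10 + w) (q(w) = (w + 7*w)/(10 + w) = (8*w)/(10 + w) = 8*w/(10 + w))
277 + q(-4)*U(9) = 277 + (8*(-4)/(10 - 4))*(-5 + 9) = 277 + (8*(-4)/6)*4 = 277 + (8*(-4)*(⅙))*4 = 277 - 16/3*4 = 277 - 64/3 = 767/3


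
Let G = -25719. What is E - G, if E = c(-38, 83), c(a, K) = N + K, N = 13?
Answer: 25815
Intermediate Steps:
c(a, K) = 13 + K
E = 96 (E = 13 + 83 = 96)
E - G = 96 - 1*(-25719) = 96 + 25719 = 25815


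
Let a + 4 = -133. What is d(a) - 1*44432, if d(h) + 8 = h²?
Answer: -25671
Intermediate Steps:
a = -137 (a = -4 - 133 = -137)
d(h) = -8 + h²
d(a) - 1*44432 = (-8 + (-137)²) - 1*44432 = (-8 + 18769) - 44432 = 18761 - 44432 = -25671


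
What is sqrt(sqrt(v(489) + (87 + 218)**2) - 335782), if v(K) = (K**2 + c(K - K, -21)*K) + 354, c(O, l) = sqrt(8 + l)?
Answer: sqrt(-335782 + sqrt(332500 + 489*I*sqrt(13))) ≈ 0.001 + 578.97*I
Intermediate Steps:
v(K) = 354 + K**2 + I*K*sqrt(13) (v(K) = (K**2 + sqrt(8 - 21)*K) + 354 = (K**2 + sqrt(-13)*K) + 354 = (K**2 + (I*sqrt(13))*K) + 354 = (K**2 + I*K*sqrt(13)) + 354 = 354 + K**2 + I*K*sqrt(13))
sqrt(sqrt(v(489) + (87 + 218)**2) - 335782) = sqrt(sqrt((354 + 489**2 + I*489*sqrt(13)) + (87 + 218)**2) - 335782) = sqrt(sqrt((354 + 239121 + 489*I*sqrt(13)) + 305**2) - 335782) = sqrt(sqrt((239475 + 489*I*sqrt(13)) + 93025) - 335782) = sqrt(sqrt(332500 + 489*I*sqrt(13)) - 335782) = sqrt(-335782 + sqrt(332500 + 489*I*sqrt(13)))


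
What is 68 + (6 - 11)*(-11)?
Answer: 123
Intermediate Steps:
68 + (6 - 11)*(-11) = 68 - 5*(-11) = 68 + 55 = 123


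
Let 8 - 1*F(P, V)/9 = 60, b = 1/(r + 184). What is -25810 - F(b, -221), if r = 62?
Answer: -25342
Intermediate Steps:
b = 1/246 (b = 1/(62 + 184) = 1/246 ≈ 0.0040650)
F(P, V) = -468 (F(P, V) = 72 - 9*60 = 72 - 540 = -468)
-25810 - F(b, -221) = -25810 - 1*(-468) = -25810 + 468 = -25342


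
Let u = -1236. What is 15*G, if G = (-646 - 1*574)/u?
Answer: 1525/103 ≈ 14.806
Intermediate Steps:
G = 305/309 (G = (-646 - 1*574)/(-1236) = (-646 - 574)*(-1/1236) = -1220*(-1/1236) = 305/309 ≈ 0.98705)
15*G = 15*(305/309) = 1525/103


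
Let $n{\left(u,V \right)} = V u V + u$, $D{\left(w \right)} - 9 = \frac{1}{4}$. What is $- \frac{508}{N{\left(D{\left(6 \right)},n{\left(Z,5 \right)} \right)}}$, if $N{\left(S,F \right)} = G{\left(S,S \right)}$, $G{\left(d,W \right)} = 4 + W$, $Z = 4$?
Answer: $- \frac{2032}{53} \approx -38.34$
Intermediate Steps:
$D{\left(w \right)} = \frac{37}{4}$ ($D{\left(w \right)} = 9 + \frac{1}{4} = \frac{37}{4}$)
$n{\left(u,V \right)} = u + u V^{2}$ ($n{\left(u,V \right)} = u V^{2} + u = u + u V^{2}$)
$N{\left(S,F \right)} = 4 + S$
$- \frac{508}{N{\left(D{\left(6 \right)},n{\left(Z,5 \right)} \right)}} = - \frac{508}{4 + \frac{37}{4}} = - \frac{508}{\frac{53}{4}} = \left(-508\right) \frac{4}{53} = - \frac{2032}{53}$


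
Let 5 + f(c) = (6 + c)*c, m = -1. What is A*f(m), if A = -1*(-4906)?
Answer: -49060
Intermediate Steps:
f(c) = -5 + c*(6 + c) (f(c) = -5 + (6 + c)*c = -5 + c*(6 + c))
A = 4906
A*f(m) = 4906*(-5 + (-1)**2 + 6*(-1)) = 4906*(-5 + 1 - 6) = 4906*(-10) = -49060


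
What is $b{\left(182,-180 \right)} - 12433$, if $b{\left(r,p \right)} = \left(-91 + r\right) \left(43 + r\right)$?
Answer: $8042$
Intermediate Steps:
$b{\left(182,-180 \right)} - 12433 = \left(-3913 + 182^{2} - 8736\right) - 12433 = \left(-3913 + 33124 - 8736\right) - 12433 = 20475 - 12433 = 8042$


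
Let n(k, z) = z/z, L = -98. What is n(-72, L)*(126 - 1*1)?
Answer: 125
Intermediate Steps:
n(k, z) = 1
n(-72, L)*(126 - 1*1) = 1*(126 - 1*1) = 1*(126 - 1) = 1*125 = 125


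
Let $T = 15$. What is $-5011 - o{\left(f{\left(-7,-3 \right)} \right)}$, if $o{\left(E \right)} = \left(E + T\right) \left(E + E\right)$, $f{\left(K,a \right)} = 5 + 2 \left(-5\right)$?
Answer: $-4911$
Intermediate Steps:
$f{\left(K,a \right)} = -5$ ($f{\left(K,a \right)} = 5 - 10 = -5$)
$o{\left(E \right)} = 2 E \left(15 + E\right)$ ($o{\left(E \right)} = \left(E + 15\right) \left(E + E\right) = \left(15 + E\right) 2 E = 2 E \left(15 + E\right)$)
$-5011 - o{\left(f{\left(-7,-3 \right)} \right)} = -5011 - 2 \left(-5\right) \left(15 - 5\right) = -5011 - 2 \left(-5\right) 10 = -5011 - -100 = -5011 + 100 = -4911$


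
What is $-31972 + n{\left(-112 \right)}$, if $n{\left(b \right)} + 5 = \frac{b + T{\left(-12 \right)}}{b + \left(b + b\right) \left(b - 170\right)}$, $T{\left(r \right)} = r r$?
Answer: $- \frac{126021355}{3941} \approx -31977.0$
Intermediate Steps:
$T{\left(r \right)} = r^{2}$
$n{\left(b \right)} = -5 + \frac{144 + b}{b + 2 b \left(-170 + b\right)}$ ($n{\left(b \right)} = -5 + \frac{b + \left(-12\right)^{2}}{b + \left(b + b\right) \left(b - 170\right)} = -5 + \frac{b + 144}{b + 2 b \left(-170 + b\right)} = -5 + \frac{144 + b}{b + 2 b \left(-170 + b\right)}$)
$-31972 + n{\left(-112 \right)} = -31972 + \frac{2 \left(72 - 5 \left(-112\right)^{2} + 848 \left(-112\right)\right)}{\left(-112\right) \left(-339 + 2 \left(-112\right)\right)} = -31972 + 2 \left(- \frac{1}{112}\right) \frac{1}{-339 - 224} \left(72 - 62720 - 94976\right) = -31972 + 2 \left(- \frac{1}{112}\right) \frac{1}{-563} \left(72 - 62720 - 94976\right) = -31972 + 2 \left(- \frac{1}{112}\right) \left(- \frac{1}{563}\right) \left(-157624\right) = -31972 - \frac{19703}{3941} = - \frac{126021355}{3941}$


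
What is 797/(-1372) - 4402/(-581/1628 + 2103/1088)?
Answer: -2674962933437/957503708 ≈ -2793.7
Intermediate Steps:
797/(-1372) - 4402/(-581/1628 + 2103/1088) = 797*(-1/1372) - 4402/(-581*1/1628 + 2103*(1/1088)) = -797/1372 - 4402/(-581/1628 + 2103/1088) = -797/1372 - 4402/697889/442816 = -797/1372 - 4402*442816/697889 = -797/1372 - 1949276032/697889 = -2674962933437/957503708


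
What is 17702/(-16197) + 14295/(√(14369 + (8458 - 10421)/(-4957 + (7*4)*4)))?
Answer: -17702/16197 + 14295*√84326943990/34809884 ≈ 118.16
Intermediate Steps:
17702/(-16197) + 14295/(√(14369 + (8458 - 10421)/(-4957 + (7*4)*4))) = 17702*(-1/16197) + 14295/(√(14369 - 1963/(-4957 + 28*4))) = -17702/16197 + 14295/(√(14369 - 1963/(-4957 + 112))) = -17702/16197 + 14295/(√(14369 - 1963/(-4845))) = -17702/16197 + 14295/(√(14369 - 1963*(-1/4845))) = -17702/16197 + 14295/(√(14369 + 1963/4845)) = -17702/16197 + 14295/(√(69619768/4845)) = -17702/16197 + 14295/((2*√84326943990/4845)) = -17702/16197 + 14295*(√84326943990/34809884) = -17702/16197 + 14295*√84326943990/34809884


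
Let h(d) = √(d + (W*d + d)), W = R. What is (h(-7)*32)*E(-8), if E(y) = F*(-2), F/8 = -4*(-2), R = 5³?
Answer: -4096*I*√889 ≈ -1.2213e+5*I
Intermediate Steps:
R = 125
F = 64 (F = 8*(-4*(-2)) = 8*8 = 64)
W = 125
h(d) = √127*√d (h(d) = √(d + (125*d + d)) = √(d + 126*d) = √(127*d) = √127*√d)
E(y) = -128 (E(y) = 64*(-2) = -128)
(h(-7)*32)*E(-8) = ((√127*√(-7))*32)*(-128) = ((√127*(I*√7))*32)*(-128) = ((I*√889)*32)*(-128) = (32*I*√889)*(-128) = -4096*I*√889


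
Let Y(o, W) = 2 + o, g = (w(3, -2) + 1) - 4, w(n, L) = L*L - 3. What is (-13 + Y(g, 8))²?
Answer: 169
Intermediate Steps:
w(n, L) = -3 + L² (w(n, L) = L² - 3 = -3 + L²)
g = -2 (g = ((-3 + (-2)²) + 1) - 4 = ((-3 + 4) + 1) - 4 = (1 + 1) - 4 = 2 - 4 = -2)
(-13 + Y(g, 8))² = (-13 + (2 - 2))² = (-13 + 0)² = (-13)² = 169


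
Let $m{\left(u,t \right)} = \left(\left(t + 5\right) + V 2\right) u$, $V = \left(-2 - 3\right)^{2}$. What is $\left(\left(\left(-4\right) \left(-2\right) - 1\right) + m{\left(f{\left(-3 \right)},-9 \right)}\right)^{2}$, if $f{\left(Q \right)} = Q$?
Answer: $17161$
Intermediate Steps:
$V = 25$ ($V = \left(-5\right)^{2} = 25$)
$m{\left(u,t \right)} = u \left(55 + t\right)$ ($m{\left(u,t \right)} = \left(\left(t + 5\right) + 25 \cdot 2\right) u = \left(\left(5 + t\right) + 50\right) u = \left(55 + t\right) u = u \left(55 + t\right)$)
$\left(\left(\left(-4\right) \left(-2\right) - 1\right) + m{\left(f{\left(-3 \right)},-9 \right)}\right)^{2} = \left(\left(\left(-4\right) \left(-2\right) - 1\right) - 3 \left(55 - 9\right)\right)^{2} = \left(\left(8 - 1\right) - 138\right)^{2} = \left(7 - 138\right)^{2} = \left(-131\right)^{2} = 17161$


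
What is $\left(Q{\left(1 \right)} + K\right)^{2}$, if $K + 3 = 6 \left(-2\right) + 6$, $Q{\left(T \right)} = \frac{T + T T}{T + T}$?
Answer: $64$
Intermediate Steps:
$Q{\left(T \right)} = \frac{T + T^{2}}{2 T}$
$K = -9$ ($K = -3 + \left(6 \left(-2\right) + 6\right) = -3 + \left(-12 + 6\right) = -3 - 6 = -9$)
$\left(Q{\left(1 \right)} + K\right)^{2} = \left(\left(\frac{1}{2} + \frac{1}{2} \cdot 1\right) - 9\right)^{2} = \left(\left(\frac{1}{2} + \frac{1}{2}\right) - 9\right)^{2} = \left(1 - 9\right)^{2} = \left(-8\right)^{2} = 64$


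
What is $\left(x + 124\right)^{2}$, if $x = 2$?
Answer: $15876$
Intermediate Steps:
$\left(x + 124\right)^{2} = \left(2 + 124\right)^{2} = 126^{2} = 15876$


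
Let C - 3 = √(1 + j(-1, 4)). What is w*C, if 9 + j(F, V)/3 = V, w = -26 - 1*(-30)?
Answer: 12 + 4*I*√14 ≈ 12.0 + 14.967*I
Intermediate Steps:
w = 4 (w = -26 + 30 = 4)
j(F, V) = -27 + 3*V
C = 3 + I*√14 (C = 3 + √(1 + (-27 + 3*4)) = 3 + √(1 + (-27 + 12)) = 3 + √(1 - 15) = 3 + √(-14) = 3 + I*√14 ≈ 3.0 + 3.7417*I)
w*C = 4*(3 + I*√14) = 12 + 4*I*√14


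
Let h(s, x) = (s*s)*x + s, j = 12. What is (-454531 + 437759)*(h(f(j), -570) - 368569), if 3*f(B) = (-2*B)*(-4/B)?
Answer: 18748731148/3 ≈ 6.2496e+9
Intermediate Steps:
f(B) = 8/3 (f(B) = ((-2*B)*(-4/B))/3 = (⅓)*8 = 8/3)
h(s, x) = s + x*s² (h(s, x) = s²*x + s = x*s² + s = s + x*s²)
(-454531 + 437759)*(h(f(j), -570) - 368569) = (-454531 + 437759)*(8*(1 + (8/3)*(-570))/3 - 368569) = -16772*(8*(1 - 1520)/3 - 368569) = -16772*((8/3)*(-1519) - 368569) = -16772*(-12152/3 - 368569) = -16772*(-1117859/3) = 18748731148/3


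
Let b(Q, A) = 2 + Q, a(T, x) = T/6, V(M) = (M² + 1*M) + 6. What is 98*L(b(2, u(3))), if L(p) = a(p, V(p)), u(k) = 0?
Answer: 196/3 ≈ 65.333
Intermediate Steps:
V(M) = 6 + M + M² (V(M) = (M² + M) + 6 = (M + M²) + 6 = 6 + M + M²)
a(T, x) = T/6 (a(T, x) = T*(⅙) = T/6)
L(p) = p/6
98*L(b(2, u(3))) = 98*((2 + 2)/6) = 98*((⅙)*4) = 98*(⅔) = 196/3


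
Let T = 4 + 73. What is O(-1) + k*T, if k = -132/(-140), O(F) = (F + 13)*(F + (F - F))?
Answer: 303/5 ≈ 60.600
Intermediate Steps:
O(F) = F*(13 + F) (O(F) = (13 + F)*(F + 0) = (13 + F)*F = F*(13 + F))
k = 33/35 (k = -132*(-1/140) = 33/35 ≈ 0.94286)
T = 77
O(-1) + k*T = -(13 - 1) + (33/35)*77 = -1*12 + 363/5 = -12 + 363/5 = 303/5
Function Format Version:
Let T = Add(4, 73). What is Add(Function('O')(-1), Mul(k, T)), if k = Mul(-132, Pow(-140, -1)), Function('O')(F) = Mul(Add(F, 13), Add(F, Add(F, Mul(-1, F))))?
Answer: Rational(303, 5) ≈ 60.600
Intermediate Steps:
Function('O')(F) = Mul(F, Add(13, F)) (Function('O')(F) = Mul(Add(13, F), Add(F, 0)) = Mul(Add(13, F), F) = Mul(F, Add(13, F)))
k = Rational(33, 35) (k = Mul(-132, Rational(-1, 140)) = Rational(33, 35) ≈ 0.94286)
T = 77
Add(Function('O')(-1), Mul(k, T)) = Add(Mul(-1, Add(13, -1)), Mul(Rational(33, 35), 77)) = Add(Mul(-1, 12), Rational(363, 5)) = Add(-12, Rational(363, 5)) = Rational(303, 5)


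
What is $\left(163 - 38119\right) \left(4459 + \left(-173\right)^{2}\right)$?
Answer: $-1305230928$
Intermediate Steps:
$\left(163 - 38119\right) \left(4459 + \left(-173\right)^{2}\right) = - 37956 \left(4459 + 29929\right) = \left(-37956\right) 34388 = -1305230928$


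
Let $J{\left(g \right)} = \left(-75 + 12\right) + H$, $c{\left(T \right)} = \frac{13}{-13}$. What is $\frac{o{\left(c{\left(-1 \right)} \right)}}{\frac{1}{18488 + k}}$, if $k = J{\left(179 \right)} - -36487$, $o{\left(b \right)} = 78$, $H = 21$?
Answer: $4284774$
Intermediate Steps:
$c{\left(T \right)} = -1$ ($c{\left(T \right)} = 13 \left(- \frac{1}{13}\right) = -1$)
$J{\left(g \right)} = -42$ ($J{\left(g \right)} = \left(-75 + 12\right) + 21 = -63 + 21 = -42$)
$k = 36445$ ($k = -42 - -36487 = -42 + 36487 = 36445$)
$\frac{o{\left(c{\left(-1 \right)} \right)}}{\frac{1}{18488 + k}} = \frac{78}{\frac{1}{18488 + 36445}} = \frac{78}{\frac{1}{54933}} = 78 \frac{1}{\frac{1}{54933}} = 78 \cdot 54933 = 4284774$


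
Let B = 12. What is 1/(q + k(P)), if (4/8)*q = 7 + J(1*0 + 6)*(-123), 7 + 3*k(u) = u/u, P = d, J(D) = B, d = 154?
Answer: -1/2940 ≈ -0.00034014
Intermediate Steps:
J(D) = 12
P = 154
k(u) = -2 (k(u) = -7/3 + (u/u)/3 = -7/3 + (⅓)*1 = -7/3 + ⅓ = -2)
q = -2938 (q = 2*(7 + 12*(-123)) = 2*(7 - 1476) = 2*(-1469) = -2938)
1/(q + k(P)) = 1/(-2938 - 2) = 1/(-2940) = -1/2940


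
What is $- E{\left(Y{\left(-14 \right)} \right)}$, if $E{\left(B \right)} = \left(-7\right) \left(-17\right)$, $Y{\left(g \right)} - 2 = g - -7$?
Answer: $-119$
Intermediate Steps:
$Y{\left(g \right)} = 9 + g$ ($Y{\left(g \right)} = 2 + \left(g - -7\right) = 2 + \left(g + 7\right) = 2 + \left(7 + g\right) = 9 + g$)
$E{\left(B \right)} = 119$
$- E{\left(Y{\left(-14 \right)} \right)} = \left(-1\right) 119 = -119$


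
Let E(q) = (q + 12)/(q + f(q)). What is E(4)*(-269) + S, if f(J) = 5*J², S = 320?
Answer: 5644/21 ≈ 268.76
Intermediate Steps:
E(q) = (12 + q)/(q + 5*q²) (E(q) = (q + 12)/(q + 5*q²) = (12 + q)/(q + 5*q²))
E(4)*(-269) + S = ((12 + 4)/(4*(1 + 5*4)))*(-269) + 320 = ((¼)*16/(1 + 20))*(-269) + 320 = ((¼)*16/21)*(-269) + 320 = ((¼)*(1/21)*16)*(-269) + 320 = (4/21)*(-269) + 320 = -1076/21 + 320 = 5644/21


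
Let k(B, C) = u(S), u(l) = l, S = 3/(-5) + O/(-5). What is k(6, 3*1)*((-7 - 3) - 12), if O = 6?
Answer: 198/5 ≈ 39.600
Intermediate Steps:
S = -9/5 (S = 3/(-5) + 6/(-5) = 3*(-⅕) + 6*(-⅕) = -⅗ - 6/5 = -9/5 ≈ -1.8000)
k(B, C) = -9/5
k(6, 3*1)*((-7 - 3) - 12) = -9*((-7 - 3) - 12)/5 = -9*(-10 - 12)/5 = -9/5*(-22) = 198/5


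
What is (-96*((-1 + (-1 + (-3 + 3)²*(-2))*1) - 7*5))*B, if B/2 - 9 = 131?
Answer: 994560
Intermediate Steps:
B = 280 (B = 18 + 2*131 = 18 + 262 = 280)
(-96*((-1 + (-1 + (-3 + 3)²*(-2))*1) - 7*5))*B = -96*((-1 + (-1 + (-3 + 3)²*(-2))*1) - 7*5)*280 = -96*((-1 + (-1 + 0²*(-2))*1) - 35)*280 = -96*((-1 + (-1 + 0*(-2))*1) - 35)*280 = -96*((-1 + (-1 + 0)*1) - 35)*280 = -96*((-1 - 1*1) - 35)*280 = -96*((-1 - 1) - 35)*280 = -96*(-2 - 35)*280 = -96*(-37)*280 = 3552*280 = 994560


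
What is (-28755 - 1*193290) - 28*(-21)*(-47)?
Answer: -249681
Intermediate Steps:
(-28755 - 1*193290) - 28*(-21)*(-47) = (-28755 - 193290) - (-588)*(-47) = -222045 - 1*27636 = -222045 - 27636 = -249681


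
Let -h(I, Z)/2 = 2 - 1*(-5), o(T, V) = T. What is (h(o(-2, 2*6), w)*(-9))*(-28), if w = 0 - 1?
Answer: -3528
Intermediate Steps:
w = -1
h(I, Z) = -14 (h(I, Z) = -2*(2 - 1*(-5)) = -2*(2 + 5) = -2*7 = -14)
(h(o(-2, 2*6), w)*(-9))*(-28) = -14*(-9)*(-28) = 126*(-28) = -3528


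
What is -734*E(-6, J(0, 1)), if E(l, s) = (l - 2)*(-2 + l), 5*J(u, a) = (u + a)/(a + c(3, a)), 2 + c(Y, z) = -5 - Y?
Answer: -46976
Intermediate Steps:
c(Y, z) = -7 - Y (c(Y, z) = -2 + (-5 - Y) = -7 - Y)
J(u, a) = (a + u)/(5*(-10 + a)) (J(u, a) = ((u + a)/(a + (-7 - 1*3)))/5 = ((a + u)/(a + (-7 - 3)))/5 = ((a + u)/(a - 10))/5 = ((a + u)/(-10 + a))/5 = (a + u)/(5*(-10 + a)))
E(l, s) = (-2 + l)² (E(l, s) = (-2 + l)*(-2 + l) = (-2 + l)²)
-734*E(-6, J(0, 1)) = -734*(-2 - 6)² = -734*(-8)² = -734*64 = -46976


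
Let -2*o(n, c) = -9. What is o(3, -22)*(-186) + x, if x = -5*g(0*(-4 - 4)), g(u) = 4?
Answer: -857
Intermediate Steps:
o(n, c) = 9/2 (o(n, c) = -1/2*(-9) = 9/2)
x = -20 (x = -5*4 = -20)
o(3, -22)*(-186) + x = (9/2)*(-186) - 20 = -837 - 20 = -857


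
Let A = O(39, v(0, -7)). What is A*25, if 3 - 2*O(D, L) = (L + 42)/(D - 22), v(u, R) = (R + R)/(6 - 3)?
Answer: 1025/102 ≈ 10.049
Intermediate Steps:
v(u, R) = 2*R/3 (v(u, R) = (2*R)/3 = (2*R)*(⅓) = 2*R/3)
O(D, L) = 3/2 - (42 + L)/(2*(-22 + D)) (O(D, L) = 3/2 - (L + 42)/(2*(D - 22)) = 3/2 - (42 + L)/(2*(-22 + D)))
A = 41/102 (A = (-108 - 2*(-7)/3 + 3*39)/(2*(-22 + 39)) = (½)*(-108 - 1*(-14/3) + 117)/17 = (½)*(1/17)*(-108 + 14/3 + 117) = (½)*(1/17)*(41/3) = 41/102 ≈ 0.40196)
A*25 = (41/102)*25 = 1025/102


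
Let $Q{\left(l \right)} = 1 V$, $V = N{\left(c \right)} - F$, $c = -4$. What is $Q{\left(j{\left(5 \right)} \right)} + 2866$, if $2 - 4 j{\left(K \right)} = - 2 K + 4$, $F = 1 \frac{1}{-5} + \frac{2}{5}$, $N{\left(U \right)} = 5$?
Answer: $\frac{14354}{5} \approx 2870.8$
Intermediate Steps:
$F = \frac{1}{5}$ ($F = 1 \left(- \frac{1}{5}\right) + 2 \cdot \frac{1}{5} = - \frac{1}{5} + \frac{2}{5} = \frac{1}{5} \approx 0.2$)
$V = \frac{24}{5}$ ($V = 5 - \frac{1}{5} = \frac{24}{5} \approx 4.8$)
$j{\left(K \right)} = - \frac{1}{2} + \frac{K}{2}$ ($j{\left(K \right)} = \frac{1}{2} - \frac{- 2 K + 4}{4} = \frac{1}{2} - \frac{4 - 2 K}{4} = \frac{1}{2} + \left(-1 + \frac{K}{2}\right) = - \frac{1}{2} + \frac{K}{2}$)
$Q{\left(l \right)} = \frac{24}{5}$ ($Q{\left(l \right)} = 1 \cdot \frac{24}{5} = \frac{24}{5}$)
$Q{\left(j{\left(5 \right)} \right)} + 2866 = \frac{24}{5} + 2866 = \frac{14354}{5}$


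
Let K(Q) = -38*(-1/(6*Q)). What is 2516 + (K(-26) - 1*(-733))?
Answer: 253403/78 ≈ 3248.8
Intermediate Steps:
K(Q) = 19/(3*Q) (K(Q) = -(-19)/(3*Q) = 19/(3*Q))
2516 + (K(-26) - 1*(-733)) = 2516 + ((19/3)/(-26) - 1*(-733)) = 2516 + ((19/3)*(-1/26) + 733) = 2516 + (-19/78 + 733) = 2516 + 57155/78 = 253403/78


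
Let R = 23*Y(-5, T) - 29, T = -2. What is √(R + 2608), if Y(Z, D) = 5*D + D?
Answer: 7*√47 ≈ 47.990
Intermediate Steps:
Y(Z, D) = 6*D
R = -305 (R = 23*(6*(-2)) - 29 = 23*(-12) - 29 = -276 - 29 = -305)
√(R + 2608) = √(-305 + 2608) = √2303 = 7*√47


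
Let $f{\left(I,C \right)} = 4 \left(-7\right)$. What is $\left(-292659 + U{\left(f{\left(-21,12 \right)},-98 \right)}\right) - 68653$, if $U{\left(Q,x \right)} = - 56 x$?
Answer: $-355824$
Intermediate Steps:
$f{\left(I,C \right)} = -28$
$\left(-292659 + U{\left(f{\left(-21,12 \right)},-98 \right)}\right) - 68653 = \left(-292659 - -5488\right) - 68653 = \left(-292659 + 5488\right) - 68653 = -287171 - 68653 = -355824$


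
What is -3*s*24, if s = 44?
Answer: -3168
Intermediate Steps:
-3*s*24 = -3*44*24 = -132*24 = -3168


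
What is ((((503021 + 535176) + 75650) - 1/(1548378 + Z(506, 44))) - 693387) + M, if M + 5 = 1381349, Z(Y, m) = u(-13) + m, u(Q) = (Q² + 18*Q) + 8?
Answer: 2789850250459/1548365 ≈ 1.8018e+6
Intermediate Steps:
u(Q) = 8 + Q² + 18*Q
Z(Y, m) = -57 + m (Z(Y, m) = (8 + (-13)² + 18*(-13)) + m = (8 + 169 - 234) + m = -57 + m)
M = 1381344 (M = -5 + 1381349 = 1381344)
((((503021 + 535176) + 75650) - 1/(1548378 + Z(506, 44))) - 693387) + M = ((((503021 + 535176) + 75650) - 1/(1548378 + (-57 + 44))) - 693387) + 1381344 = (((1038197 + 75650) - 1/(1548378 - 13)) - 693387) + 1381344 = ((1113847 - 1/1548365) - 693387) + 1381344 = (1724641710154/1548365 - 693387) + 1381344 = 651025547899/1548365 + 1381344 = 2789850250459/1548365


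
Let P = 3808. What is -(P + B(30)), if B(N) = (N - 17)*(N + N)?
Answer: -4588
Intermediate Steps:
B(N) = 2*N*(-17 + N) (B(N) = (-17 + N)*(2*N) = 2*N*(-17 + N))
-(P + B(30)) = -(3808 + 2*30*(-17 + 30)) = -(3808 + 2*30*13) = -(3808 + 780) = -1*4588 = -4588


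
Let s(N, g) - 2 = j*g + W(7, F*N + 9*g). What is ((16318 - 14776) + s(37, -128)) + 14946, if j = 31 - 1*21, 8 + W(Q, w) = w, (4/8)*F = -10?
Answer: 13310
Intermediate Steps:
F = -20 (F = 2*(-10) = -20)
W(Q, w) = -8 + w
j = 10 (j = 31 - 21 = 10)
s(N, g) = -6 - 20*N + 19*g (s(N, g) = 2 + (10*g + (-8 + (-20*N + 9*g))) = 2 + (10*g + (-8 - 20*N + 9*g)) = 2 + (-8 - 20*N + 19*g) = -6 - 20*N + 19*g)
((16318 - 14776) + s(37, -128)) + 14946 = ((16318 - 14776) + (-6 - 20*37 + 19*(-128))) + 14946 = (1542 + (-6 - 740 - 2432)) + 14946 = (1542 - 3178) + 14946 = -1636 + 14946 = 13310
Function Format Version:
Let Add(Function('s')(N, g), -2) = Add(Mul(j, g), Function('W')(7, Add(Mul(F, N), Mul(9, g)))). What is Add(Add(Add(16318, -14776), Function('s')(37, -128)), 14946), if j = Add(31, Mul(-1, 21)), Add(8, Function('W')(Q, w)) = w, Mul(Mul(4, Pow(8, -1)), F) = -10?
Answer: 13310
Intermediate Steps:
F = -20 (F = Mul(2, -10) = -20)
Function('W')(Q, w) = Add(-8, w)
j = 10 (j = Add(31, -21) = 10)
Function('s')(N, g) = Add(-6, Mul(-20, N), Mul(19, g)) (Function('s')(N, g) = Add(2, Add(Mul(10, g), Add(-8, Add(Mul(-20, N), Mul(9, g))))) = Add(2, Add(Mul(10, g), Add(-8, Mul(-20, N), Mul(9, g)))) = Add(2, Add(-8, Mul(-20, N), Mul(19, g))) = Add(-6, Mul(-20, N), Mul(19, g)))
Add(Add(Add(16318, -14776), Function('s')(37, -128)), 14946) = Add(Add(Add(16318, -14776), Add(-6, Mul(-20, 37), Mul(19, -128))), 14946) = Add(Add(1542, Add(-6, -740, -2432)), 14946) = Add(Add(1542, -3178), 14946) = Add(-1636, 14946) = 13310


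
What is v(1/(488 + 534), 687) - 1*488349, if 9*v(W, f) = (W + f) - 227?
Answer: -1497121327/3066 ≈ -4.8830e+5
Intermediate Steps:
v(W, f) = -227/9 + W/9 + f/9 (v(W, f) = ((W + f) - 227)/9 = (-227 + W + f)/9 = -227/9 + W/9 + f/9)
v(1/(488 + 534), 687) - 1*488349 = (-227/9 + 1/(9*(488 + 534)) + (⅑)*687) - 1*488349 = (-227/9 + (⅑)/1022 + 229/3) - 488349 = (-227/9 + (⅑)*(1/1022) + 229/3) - 488349 = (-227/9 + 1/9198 + 229/3) - 488349 = 156707/3066 - 488349 = -1497121327/3066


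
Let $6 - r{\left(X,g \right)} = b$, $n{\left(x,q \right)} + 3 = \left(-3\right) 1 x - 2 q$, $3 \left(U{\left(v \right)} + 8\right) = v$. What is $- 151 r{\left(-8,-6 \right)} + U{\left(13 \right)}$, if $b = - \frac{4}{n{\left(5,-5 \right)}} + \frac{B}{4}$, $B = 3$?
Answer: $- \frac{8651}{12} \approx -720.92$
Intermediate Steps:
$U{\left(v \right)} = -8 + \frac{v}{3}$
$n{\left(x,q \right)} = -3 - 3 x - 2 q$ ($n{\left(x,q \right)} = -3 - \left(2 q - \left(-3\right) 1 x\right) = -3 - \left(2 q + 3 x\right) = -3 - 3 x - 2 q$)
$b = \frac{5}{4}$ ($b = - \frac{4}{-3 - 15 - -10} + \frac{3}{4} = - \frac{4}{-3 - 15 + 10} + 3 \cdot \frac{1}{4} = - \frac{4}{-8} + \frac{3}{4} = \left(-4\right) \left(- \frac{1}{8}\right) + \frac{3}{4} = \frac{1}{2} + \frac{3}{4} = \frac{5}{4} \approx 1.25$)
$r{\left(X,g \right)} = \frac{19}{4}$ ($r{\left(X,g \right)} = 6 - \frac{5}{4} = \frac{19}{4}$)
$- 151 r{\left(-8,-6 \right)} + U{\left(13 \right)} = \left(-151\right) \frac{19}{4} + \left(-8 + \frac{1}{3} \cdot 13\right) = - \frac{2869}{4} + \left(-8 + \frac{13}{3}\right) = - \frac{2869}{4} - \frac{11}{3} = - \frac{8651}{12}$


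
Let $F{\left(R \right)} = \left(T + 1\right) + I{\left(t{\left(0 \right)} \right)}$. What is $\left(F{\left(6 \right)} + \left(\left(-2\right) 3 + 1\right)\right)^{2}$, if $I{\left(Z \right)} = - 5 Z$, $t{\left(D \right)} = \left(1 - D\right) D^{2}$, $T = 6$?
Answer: $4$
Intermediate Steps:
$t{\left(D \right)} = D^{2} \left(1 - D\right)$
$F{\left(R \right)} = 7$ ($F{\left(R \right)} = \left(6 + 1\right) - 5 \cdot 0^{2} \left(1 - 0\right) = 7 - 5 \cdot 0 \left(1 + 0\right) = 7 - 5 \cdot 0 \cdot 1 = 7 - 0 = 7 + 0 = 7$)
$\left(F{\left(6 \right)} + \left(\left(-2\right) 3 + 1\right)\right)^{2} = \left(7 + \left(\left(-2\right) 3 + 1\right)\right)^{2} = \left(7 + \left(-6 + 1\right)\right)^{2} = \left(7 - 5\right)^{2} = 2^{2} = 4$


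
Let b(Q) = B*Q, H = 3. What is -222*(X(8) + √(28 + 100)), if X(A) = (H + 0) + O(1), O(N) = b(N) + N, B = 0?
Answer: -888 - 1776*√2 ≈ -3399.6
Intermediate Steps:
b(Q) = 0 (b(Q) = 0*Q = 0)
O(N) = N (O(N) = 0 + N = N)
X(A) = 4 (X(A) = (3 + 0) + 1 = 3 + 1 = 4)
-222*(X(8) + √(28 + 100)) = -222*(4 + √(28 + 100)) = -222*(4 + √128) = -222*(4 + 8*√2) = -888 - 1776*√2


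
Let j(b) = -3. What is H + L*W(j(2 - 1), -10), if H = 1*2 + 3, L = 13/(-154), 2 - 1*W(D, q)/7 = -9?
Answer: -3/2 ≈ -1.5000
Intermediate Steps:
W(D, q) = 77 (W(D, q) = 14 - 7*(-9) = 14 + 63 = 77)
L = -13/154 (L = 13*(-1/154) = -13/154 ≈ -0.084416)
H = 5 (H = 2 + 3 = 5)
H + L*W(j(2 - 1), -10) = 5 - 13/154*77 = 5 - 13/2 = -3/2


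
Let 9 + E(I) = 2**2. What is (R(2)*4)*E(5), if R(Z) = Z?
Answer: -40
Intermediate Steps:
E(I) = -5 (E(I) = -9 + 2**2 = -9 + 4 = -5)
(R(2)*4)*E(5) = (2*4)*(-5) = 8*(-5) = -40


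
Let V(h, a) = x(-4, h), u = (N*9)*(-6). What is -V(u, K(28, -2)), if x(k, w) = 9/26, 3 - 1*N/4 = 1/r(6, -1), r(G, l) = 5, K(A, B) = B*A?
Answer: -9/26 ≈ -0.34615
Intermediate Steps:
K(A, B) = A*B
N = 56/5 (N = 12 - 4/5 = 12 - 4*⅕ = 12 - ⅘ = 56/5 ≈ 11.200)
x(k, w) = 9/26 (x(k, w) = 9*(1/26) = 9/26)
u = -3024/5 (u = ((56/5)*9)*(-6) = (504/5)*(-6) = -3024/5 ≈ -604.80)
V(h, a) = 9/26
-V(u, K(28, -2)) = -1*9/26 = -9/26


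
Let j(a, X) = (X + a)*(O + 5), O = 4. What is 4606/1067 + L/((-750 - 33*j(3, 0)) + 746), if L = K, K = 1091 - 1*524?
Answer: 3517381/954965 ≈ 3.6833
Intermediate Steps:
j(a, X) = 9*X + 9*a (j(a, X) = (X + a)*(4 + 5) = (X + a)*9 = 9*X + 9*a)
K = 567 (K = 1091 - 524 = 567)
L = 567
4606/1067 + L/((-750 - 33*j(3, 0)) + 746) = 4606/1067 + 567/((-750 - 33*(9*0 + 9*3)) + 746) = 4606*(1/1067) + 567/((-750 - 33*(0 + 27)) + 746) = 4606/1067 + 567/((-750 - 33*27) + 746) = 4606/1067 + 567/((-750 - 891) + 746) = 4606/1067 + 567/(-1641 + 746) = 4606/1067 + 567/(-895) = 4606/1067 + 567*(-1/895) = 4606/1067 - 567/895 = 3517381/954965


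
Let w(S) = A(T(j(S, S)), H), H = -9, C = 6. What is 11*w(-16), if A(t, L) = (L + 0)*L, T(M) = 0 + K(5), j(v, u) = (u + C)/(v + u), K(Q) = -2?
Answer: 891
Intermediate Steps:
j(v, u) = (6 + u)/(u + v) (j(v, u) = (u + 6)/(v + u) = (6 + u)/(u + v))
T(M) = -2 (T(M) = 0 - 2 = -2)
A(t, L) = L² (A(t, L) = L*L = L²)
w(S) = 81 (w(S) = (-9)² = 81)
11*w(-16) = 11*81 = 891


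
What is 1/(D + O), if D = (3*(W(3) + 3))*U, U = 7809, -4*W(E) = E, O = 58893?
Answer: 4/446415 ≈ 8.9603e-6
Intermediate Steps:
W(E) = -E/4
D = 210843/4 (D = (3*(-¼*3 + 3))*7809 = (3*(-¾ + 3))*7809 = (3*(9/4))*7809 = (27/4)*7809 = 210843/4 ≈ 52711.)
1/(D + O) = 1/(210843/4 + 58893) = 1/(446415/4) = 4/446415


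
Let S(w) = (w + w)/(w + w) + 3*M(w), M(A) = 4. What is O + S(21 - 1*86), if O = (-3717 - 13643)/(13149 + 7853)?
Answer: 127833/10501 ≈ 12.173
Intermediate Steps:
S(w) = 13 (S(w) = (w + w)/(w + w) + 3*4 = (2*w)/((2*w)) + 12 = (2*w)*(1/(2*w)) + 12 = 1 + 12 = 13)
O = -8680/10501 (O = -17360/21002 = -17360*1/21002 = -8680/10501 ≈ -0.82659)
O + S(21 - 1*86) = -8680/10501 + 13 = 127833/10501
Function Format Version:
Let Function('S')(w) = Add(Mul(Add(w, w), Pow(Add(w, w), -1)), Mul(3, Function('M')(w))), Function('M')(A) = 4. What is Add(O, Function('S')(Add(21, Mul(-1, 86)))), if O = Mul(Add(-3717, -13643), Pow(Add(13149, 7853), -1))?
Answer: Rational(127833, 10501) ≈ 12.173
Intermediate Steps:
Function('S')(w) = 13 (Function('S')(w) = Add(Mul(Add(w, w), Pow(Add(w, w), -1)), Mul(3, 4)) = Add(Mul(Mul(2, w), Pow(Mul(2, w), -1)), 12) = Add(Mul(Mul(2, w), Mul(Rational(1, 2), Pow(w, -1))), 12) = Add(1, 12) = 13)
O = Rational(-8680, 10501) (O = Mul(-17360, Pow(21002, -1)) = Mul(-17360, Rational(1, 21002)) = Rational(-8680, 10501) ≈ -0.82659)
Add(O, Function('S')(Add(21, Mul(-1, 86)))) = Add(Rational(-8680, 10501), 13) = Rational(127833, 10501)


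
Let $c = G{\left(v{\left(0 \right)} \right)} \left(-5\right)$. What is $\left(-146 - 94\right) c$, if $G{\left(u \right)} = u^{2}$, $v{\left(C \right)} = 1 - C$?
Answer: $1200$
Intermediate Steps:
$c = -5$ ($c = \left(1 - 0\right)^{2} \left(-5\right) = \left(1 + 0\right)^{2} \left(-5\right) = 1^{2} \left(-5\right) = 1 \left(-5\right) = -5$)
$\left(-146 - 94\right) c = \left(-146 - 94\right) \left(-5\right) = \left(-240\right) \left(-5\right) = 1200$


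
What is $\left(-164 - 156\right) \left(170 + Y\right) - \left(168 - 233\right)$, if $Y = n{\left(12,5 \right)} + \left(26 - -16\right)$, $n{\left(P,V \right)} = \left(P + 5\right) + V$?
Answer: $-74815$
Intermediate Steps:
$n{\left(P,V \right)} = 5 + P + V$ ($n{\left(P,V \right)} = \left(5 + P\right) + V = 5 + P + V$)
$Y = 64$ ($Y = \left(5 + 12 + 5\right) + \left(26 - -16\right) = 22 + \left(26 + 16\right) = 22 + 42 = 64$)
$\left(-164 - 156\right) \left(170 + Y\right) - \left(168 - 233\right) = \left(-164 - 156\right) \left(170 + 64\right) - \left(168 - 233\right) = \left(-320\right) 234 - \left(168 - 233\right) = -74880 - -65 = -74880 + 65 = -74815$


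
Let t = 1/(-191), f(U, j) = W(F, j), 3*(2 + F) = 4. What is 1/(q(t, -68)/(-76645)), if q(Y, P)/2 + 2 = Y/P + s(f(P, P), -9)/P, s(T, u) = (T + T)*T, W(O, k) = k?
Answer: 497732630/1792343 ≈ 277.70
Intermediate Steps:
F = -⅔ (F = -2 + (⅓)*4 = -2 + 4/3 = -⅔ ≈ -0.66667)
f(U, j) = j
s(T, u) = 2*T² (s(T, u) = (2*T)*T = 2*T²)
t = -1/191 ≈ -0.0052356
q(Y, P) = -4 + 4*P + 2*Y/P (q(Y, P) = -4 + 2*(Y/P + (2*P²)/P) = -4 + 2*(Y/P + 2*P) = -4 + 2*(2*P + Y/P) = -4 + (4*P + 2*Y/P) = -4 + 4*P + 2*Y/P)
1/(q(t, -68)/(-76645)) = 1/((-4 + 4*(-68) + 2*(-1/191)/(-68))/(-76645)) = 1/((-4 - 272 + 2*(-1/191)*(-1/68))*(-1/76645)) = 1/((-4 - 272 + 1/6494)*(-1/76645)) = 1/(-1792343/6494*(-1/76645)) = 1/(1792343/497732630) = 497732630/1792343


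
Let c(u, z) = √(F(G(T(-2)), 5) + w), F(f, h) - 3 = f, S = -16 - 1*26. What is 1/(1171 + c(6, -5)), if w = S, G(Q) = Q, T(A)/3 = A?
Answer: 1171/1371286 - 3*I*√5/1371286 ≈ 0.00085394 - 4.8919e-6*I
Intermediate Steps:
S = -42 (S = -16 - 26 = -42)
T(A) = 3*A
F(f, h) = 3 + f
w = -42
c(u, z) = 3*I*√5 (c(u, z) = √((3 + 3*(-2)) - 42) = √((3 - 6) - 42) = √(-3 - 42) = √(-45) = 3*I*√5)
1/(1171 + c(6, -5)) = 1/(1171 + 3*I*√5)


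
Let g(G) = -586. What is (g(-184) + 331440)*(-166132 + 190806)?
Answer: 8163491596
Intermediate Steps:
(g(-184) + 331440)*(-166132 + 190806) = (-586 + 331440)*(-166132 + 190806) = 330854*24674 = 8163491596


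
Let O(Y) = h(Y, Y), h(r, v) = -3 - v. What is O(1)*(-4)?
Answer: 16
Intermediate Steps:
O(Y) = -3 - Y
O(1)*(-4) = (-3 - 1*1)*(-4) = (-3 - 1)*(-4) = -4*(-4) = 16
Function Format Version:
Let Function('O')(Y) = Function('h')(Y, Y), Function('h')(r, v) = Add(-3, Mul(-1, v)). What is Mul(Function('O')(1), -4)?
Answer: 16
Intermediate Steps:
Function('O')(Y) = Add(-3, Mul(-1, Y))
Mul(Function('O')(1), -4) = Mul(Add(-3, Mul(-1, 1)), -4) = Mul(Add(-3, -1), -4) = Mul(-4, -4) = 16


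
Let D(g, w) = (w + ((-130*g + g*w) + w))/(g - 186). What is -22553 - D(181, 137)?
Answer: -111224/5 ≈ -22245.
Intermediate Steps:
D(g, w) = (-130*g + 2*w + g*w)/(-186 + g) (D(g, w) = (w + (w - 130*g + g*w))/(-186 + g) = (-130*g + 2*w + g*w)/(-186 + g))
-22553 - D(181, 137) = -22553 - (-130*181 + 2*137 + 181*137)/(-186 + 181) = -22553 - (-23530 + 274 + 24797)/(-5) = -22553 - (-1)*1541/5 = -22553 - 1*(-1541/5) = -22553 + 1541/5 = -111224/5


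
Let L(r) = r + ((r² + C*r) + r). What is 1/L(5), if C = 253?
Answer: 1/1300 ≈ 0.00076923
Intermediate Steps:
L(r) = r² + 255*r (L(r) = r + ((r² + 253*r) + r) = r + (r² + 254*r) = r² + 255*r)
1/L(5) = 1/(5*(255 + 5)) = 1/(5*260) = 1/1300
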